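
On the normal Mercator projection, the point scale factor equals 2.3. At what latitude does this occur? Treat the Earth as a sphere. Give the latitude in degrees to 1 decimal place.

64.2°

Mercator scale is k = sec φ = 1/cos φ.
1/cos φ = 2.3  ⇒  cos φ = 0.4348  ⇒  φ = arccos(0.4348) ≈ 64.2°.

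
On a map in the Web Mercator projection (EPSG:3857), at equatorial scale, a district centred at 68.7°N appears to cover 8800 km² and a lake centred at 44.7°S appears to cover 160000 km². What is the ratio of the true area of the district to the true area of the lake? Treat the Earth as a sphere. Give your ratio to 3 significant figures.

Since Mercator area scale is 1/cos²φ, the true area equals the apparent area multiplied by cos²φ.
True area of district: 8800 × cos²(68.7°) = 8800 × 0.1320 = 1161 km².
True area of lake: 160000 × cos²(44.7°) = 160000 × 0.5052 = 80840 km².
Ratio = 1161 / 80840 ≈ 0.0144.

0.0144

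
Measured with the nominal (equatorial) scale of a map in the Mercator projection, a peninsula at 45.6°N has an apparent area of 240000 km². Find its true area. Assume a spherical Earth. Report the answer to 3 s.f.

Mercator is conformal, so the point scale is isotropic: h = k = sec φ = 1/cos φ.
Areal scale = k² = sec²φ = 1/cos²(45.6°) = 1/0.6997² = 2.043.
True area = apparent / (areal scale) = 240000 / 2.043 ≈ 117000 km².

117000 km²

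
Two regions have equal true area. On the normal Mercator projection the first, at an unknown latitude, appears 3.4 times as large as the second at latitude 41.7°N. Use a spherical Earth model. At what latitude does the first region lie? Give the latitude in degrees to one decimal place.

On Mercator, (apparent₁)/(apparent₂) = sec²φ₁ / sec²φ₂ when true areas are equal.
cos²φ₂ / cos²φ₁ = 3.4  ⇒  cos φ₁ = cos 41.7° / √3.4 = 0.7466/1.844 = 0.4049.
φ₁ = arccos(0.4049) ≈ 66.1°.

66.1°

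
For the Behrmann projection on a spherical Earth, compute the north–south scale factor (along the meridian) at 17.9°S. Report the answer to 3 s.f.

The Behrmann projection is cylindrical equal-area with φ₀ = 30°. For cylindrical equal-area with standard parallel φ₀, h = cos φ / cos φ₀ and k = cos φ₀ / cos φ, so h·k = 1.
h = cos 17.9° / cos 30° = 0.9516/0.8660 = 1.099.

1.10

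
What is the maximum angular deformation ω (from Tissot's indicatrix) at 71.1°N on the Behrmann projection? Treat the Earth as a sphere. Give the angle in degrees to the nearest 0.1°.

The Behrmann projection is cylindrical equal-area with φ₀ = 30°. For cylindrical equal-area with standard parallel φ₀, h = cos φ / cos φ₀ and k = cos φ₀ / cos φ, so h·k = 1.
At 71.1°: h = 0.3740, k = 2.674; principal scales a = 2.674, b = 0.3740.
sin(ω/2) = (a − b)/(a + b) = 2.300/3.048 = 0.7545, so ω = 2 arcsin(0.7545) ≈ 98.0°.

98.0°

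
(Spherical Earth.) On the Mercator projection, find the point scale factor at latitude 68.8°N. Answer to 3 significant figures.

2.77

The Mercator projection is conformal; its linear scale factor is the same in every direction and equals sec φ = 1/cos φ.
k = 1/cos 68.8° = 1/0.3616 = 2.765.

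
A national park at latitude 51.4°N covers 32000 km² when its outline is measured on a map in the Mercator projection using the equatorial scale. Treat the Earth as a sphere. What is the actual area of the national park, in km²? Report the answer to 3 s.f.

12500 km²

The Mercator projection is conformal; its linear scale factor is the same in every direction and equals sec φ = 1/cos φ.
Areal scale = k² = sec²φ = 1/cos²(51.4°) = 1/0.6239² = 2.569.
True area = apparent / (areal scale) = 32000 / 2.569 ≈ 12500 km².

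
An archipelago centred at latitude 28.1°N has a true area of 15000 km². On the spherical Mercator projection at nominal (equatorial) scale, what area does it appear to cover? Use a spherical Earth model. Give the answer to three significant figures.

19300 km²

The Mercator projection is conformal; its linear scale factor is the same in every direction and equals sec φ = 1/cos φ.
Areal scale = k² = sec²φ = 1/cos²(28.1°) = 1/0.8821² = 1.285.
Apparent area = 15000 × 1.285 ≈ 19300 km².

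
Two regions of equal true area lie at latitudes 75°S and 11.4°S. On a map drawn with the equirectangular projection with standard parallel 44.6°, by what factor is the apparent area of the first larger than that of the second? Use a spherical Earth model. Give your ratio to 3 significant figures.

3.79

In the equirectangular projection with standard parallel φ₀ = 44.6° (x = Rλ cos φ₀, y = Rφ), meridians are true-scale (h = 1) and the parallel scale is k = cos φ₀ / cos φ.
Areal scale at 75°: h·k = 1.000 × 2.751 = 2.751.
Areal scale at 11.4°: h·k = 1.000 × 0.7264 = 0.7264.
Ratio = 2.751/0.7264 ≈ 3.79.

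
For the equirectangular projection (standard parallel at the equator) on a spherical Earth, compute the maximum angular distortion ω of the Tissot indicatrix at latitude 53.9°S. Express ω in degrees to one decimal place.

In the plate carrée (x = Rλ, y = Rφ), meridians are true-scale (h = 1) and parallels are stretched by k = sec φ.
At 53.9°: h = 1.000, k = 1.697; principal scales a = 1.697, b = 1.000.
sin(ω/2) = (a − b)/(a + b) = 0.6972/2.697 = 0.2585, so ω = 2 arcsin(0.2585) ≈ 30.0°.

30.0°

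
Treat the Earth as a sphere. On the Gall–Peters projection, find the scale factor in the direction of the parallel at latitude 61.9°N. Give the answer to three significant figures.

1.50

The Gall–Peters projection is cylindrical equal-area with φ₀ = 45°. A cylindrical equal-area projection with standard parallel φ₀ has meridian scale h = cos φ / cos φ₀ and parallel scale k = cos φ₀ / cos φ (so areas are preserved, h·k = 1).
k = cos 45° / cos 61.9° = 0.7071/0.4710 = 1.501.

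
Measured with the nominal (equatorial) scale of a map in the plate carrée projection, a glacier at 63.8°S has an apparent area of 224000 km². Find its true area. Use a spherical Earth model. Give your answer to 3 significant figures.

98900 km²

Plate carrée maps x = Rλ, y = Rφ. The meridian scale is h = 1 and the parallel scale is k = 1/cos φ = sec φ.
Areal scale = h·k = 1 × sec φ; at 63.8°, h = 1.000, k = 2.265, so h·k = 2.265.
True area = apparent / (areal scale) = 224000 / 2.265 ≈ 98900 km².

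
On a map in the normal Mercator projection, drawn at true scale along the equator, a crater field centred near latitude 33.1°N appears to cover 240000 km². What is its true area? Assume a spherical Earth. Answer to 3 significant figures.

168000 km²

The Mercator projection is conformal; its linear scale factor is the same in every direction and equals sec φ = 1/cos φ.
Areal scale = k² = sec²φ = 1/cos²(33.1°) = 1/0.8377² = 1.425.
True area = apparent / (areal scale) = 240000 / 1.425 ≈ 168000 km².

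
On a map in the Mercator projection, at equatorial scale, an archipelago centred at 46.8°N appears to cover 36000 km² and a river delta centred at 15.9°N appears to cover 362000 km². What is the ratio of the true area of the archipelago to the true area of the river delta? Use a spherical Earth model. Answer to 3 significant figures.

0.0504

Mercator's areal exaggeration is sec²φ; hence true area = (apparent area) · cos²φ.
True area of archipelago: 36000 × cos²(46.8°) = 36000 × 0.4686 = 16870 km².
True area of river delta: 362000 × cos²(15.9°) = 362000 × 0.9249 = 334800 km².
Ratio = 16870 / 334800 ≈ 0.0504.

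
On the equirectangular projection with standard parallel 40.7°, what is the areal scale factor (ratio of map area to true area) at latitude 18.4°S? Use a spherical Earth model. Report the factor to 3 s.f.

0.799

With standard parallel φ₀ = 40.7°, the equirectangular projection gives x = Rλ cos φ₀, y = Rφ, so h = 1 and k = cos 40.7° / cos φ.
Areal scale = h·k = 1 × cos φ₀ / cos φ; at 18.4°, h = 1.000, k = 0.7990, so h·k = 0.7990.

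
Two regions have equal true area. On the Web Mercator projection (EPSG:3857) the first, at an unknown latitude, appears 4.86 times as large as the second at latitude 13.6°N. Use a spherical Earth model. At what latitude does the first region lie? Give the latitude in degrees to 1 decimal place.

On Mercator, (apparent₁)/(apparent₂) = sec²φ₁ / sec²φ₂ when true areas are equal.
cos²φ₂ / cos²φ₁ = 4.86  ⇒  cos φ₁ = cos 13.6° / √4.86 = 0.9720/2.205 = 0.4409.
φ₁ = arccos(0.4409) ≈ 63.8°.

63.8°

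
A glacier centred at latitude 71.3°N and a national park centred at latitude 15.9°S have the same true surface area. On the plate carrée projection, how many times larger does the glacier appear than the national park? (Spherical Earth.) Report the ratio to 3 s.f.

3.00

Plate carrée maps x = Rλ, y = Rφ. The meridian scale is h = 1 and the parallel scale is k = 1/cos φ = sec φ.
Areal scale at 71.3°: h·k = 1.000 × 3.119 = 3.119.
Areal scale at 15.9°: h·k = 1.000 × 1.040 = 1.040.
Ratio = 3.119/1.040 ≈ 3.00.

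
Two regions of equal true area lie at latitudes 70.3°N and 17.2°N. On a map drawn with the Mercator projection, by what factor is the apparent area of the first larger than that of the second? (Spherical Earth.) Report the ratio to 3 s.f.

8.03

On Mercator, area is exaggerated by sec²φ = 1/cos²φ.
At 70.3°: sec²(70.3°) = 1/0.3371² = 8.800.
At 17.2°: sec²(17.2°) = 1/0.9553² = 1.096.
Ratio = 8.800/1.096 = cos²(17.2°)/cos²(70.3°) ≈ 8.03.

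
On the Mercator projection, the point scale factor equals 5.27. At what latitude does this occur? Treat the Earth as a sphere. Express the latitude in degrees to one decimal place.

79.1°

Mercator scale is k = sec φ = 1/cos φ.
1/cos φ = 5.27  ⇒  cos φ = 0.1898  ⇒  φ = arccos(0.1898) ≈ 79.1°.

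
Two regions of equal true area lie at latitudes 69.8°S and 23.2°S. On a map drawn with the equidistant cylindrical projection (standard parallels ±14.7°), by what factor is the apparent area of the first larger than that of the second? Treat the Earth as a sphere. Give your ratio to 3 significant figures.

The equidistant cylindrical projection with φ₀ = 14.7° has h = 1 (meridians true) and k = cos φ₀ / cos φ along parallels.
Areal scale at 69.8°: h·k = 1.000 × 2.801 = 2.801.
Areal scale at 23.2°: h·k = 1.000 × 1.052 = 1.052.
Ratio = 2.801/1.052 ≈ 2.66.

2.66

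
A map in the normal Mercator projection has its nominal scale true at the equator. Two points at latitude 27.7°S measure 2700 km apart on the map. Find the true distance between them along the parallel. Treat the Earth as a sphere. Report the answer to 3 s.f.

2390 km

The Mercator projection is conformal; its linear scale factor is the same in every direction and equals sec φ = 1/cos φ.
Along the parallel at 27.7°, map distances are exaggerated by k = sec 27.7° = 1.129.
True distance = 2700 / 1.129 = 2700 × cos 27.7° ≈ 2390 km.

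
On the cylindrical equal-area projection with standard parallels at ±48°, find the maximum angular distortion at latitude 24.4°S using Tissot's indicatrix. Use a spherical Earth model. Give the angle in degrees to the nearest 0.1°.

A cylindrical equal-area projection with standard parallel φ₀ has meridian scale h = cos φ / cos φ₀ and parallel scale k = cos φ₀ / cos φ (so areas are preserved, h·k = 1).
At 24.4°: h = 1.361, k = 0.7348; principal scales a = 1.361, b = 0.7348.
sin(ω/2) = (a − b)/(a + b) = 0.6262/2.096 = 0.2988, so ω = 2 arcsin(0.2988) ≈ 34.8°.

34.8°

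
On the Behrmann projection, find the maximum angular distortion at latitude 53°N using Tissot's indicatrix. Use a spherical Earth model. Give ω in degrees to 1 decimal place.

Behrmann is a cylindrical equal-area projection with standard parallels at ±30°. Cylindrical equal-area (φ₀ = 30°): h = cos φ / cos 30° along meridians, k = cos 30° / cos φ along parallels; h·k = 1.
At 53°: h = 0.6949, k = 1.439; principal scales a = 1.439, b = 0.6949.
sin(ω/2) = (a − b)/(a + b) = 0.7441/2.134 = 0.3487, so ω = 2 arcsin(0.3487) ≈ 40.8°.

40.8°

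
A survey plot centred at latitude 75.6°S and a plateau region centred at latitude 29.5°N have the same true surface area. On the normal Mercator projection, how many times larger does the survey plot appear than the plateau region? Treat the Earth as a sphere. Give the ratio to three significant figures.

Mercator areal scale is sec²φ.
At 75.6°: sec²(75.6°) = 1/0.2487² = 16.17.
At 29.5°: sec²(29.5°) = 1/0.8704² = 1.320.
Ratio = 16.17/1.320 = cos²(29.5°)/cos²(75.6°) ≈ 12.2.

12.2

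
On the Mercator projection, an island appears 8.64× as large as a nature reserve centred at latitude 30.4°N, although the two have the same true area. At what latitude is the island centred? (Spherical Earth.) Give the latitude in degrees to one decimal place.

72.9°

Mercator areal scale is sec²φ, so apparent-area ratio = sec²φ₁ / sec²φ₂ = cos²φ₂ / cos²φ₁.
cos²φ₂ / cos²φ₁ = 8.64  ⇒  cos φ₁ = cos 30.4° / √8.64 = 0.8625/2.939 = 0.2934.
φ₁ = arccos(0.2934) ≈ 72.9°.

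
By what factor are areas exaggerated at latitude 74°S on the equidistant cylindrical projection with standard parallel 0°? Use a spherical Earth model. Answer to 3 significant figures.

In the plate carrée (x = Rλ, y = Rφ), meridians are true-scale (h = 1) and parallels are stretched by k = sec φ.
Areal scale = h·k = 1 × sec φ; at 74°, h = 1.000, k = 3.628, so h·k = 3.628.

3.63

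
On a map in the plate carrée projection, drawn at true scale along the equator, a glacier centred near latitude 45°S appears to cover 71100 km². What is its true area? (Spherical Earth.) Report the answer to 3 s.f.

For the equirectangular projection with φ₀ = 0 (plate carrée), h = 1 along meridians and k = sec φ along parallels.
Areal scale = h·k = 1 × sec φ; at 45°, h = 1.000, k = 1.414, so h·k = 1.414.
True area = apparent / (areal scale) = 71100 / 1.414 ≈ 50300 km².

50300 km²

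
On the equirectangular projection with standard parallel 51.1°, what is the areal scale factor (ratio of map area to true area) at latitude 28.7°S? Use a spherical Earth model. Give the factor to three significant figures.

0.716

The equidistant cylindrical projection with φ₀ = 51.1° has h = 1 (meridians true) and k = cos φ₀ / cos φ along parallels.
Areal scale = h·k = 1 × cos φ₀ / cos φ; at 28.7°, h = 1.000, k = 0.7159, so h·k = 0.7159.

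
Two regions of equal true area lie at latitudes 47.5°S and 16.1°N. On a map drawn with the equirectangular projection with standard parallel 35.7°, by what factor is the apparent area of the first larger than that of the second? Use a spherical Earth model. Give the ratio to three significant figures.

1.42

In the equirectangular projection with standard parallel φ₀ = 35.7° (x = Rλ cos φ₀, y = Rφ), meridians are true-scale (h = 1) and the parallel scale is k = cos φ₀ / cos φ.
Areal scale at 47.5°: h·k = 1.000 × 1.202 = 1.202.
Areal scale at 16.1°: h·k = 1.000 × 0.8452 = 0.8452.
Ratio = 1.202/0.8452 ≈ 1.42.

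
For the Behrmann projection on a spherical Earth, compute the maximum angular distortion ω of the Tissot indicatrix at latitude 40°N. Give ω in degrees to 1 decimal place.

Behrmann is a cylindrical equal-area projection with standard parallels at ±30°. A cylindrical equal-area projection with standard parallel φ₀ has meridian scale h = cos φ / cos φ₀ and parallel scale k = cos φ₀ / cos φ (so areas are preserved, h·k = 1).
At 40°: h = 0.8846, k = 1.131; principal scales a = 1.131, b = 0.8846.
sin(ω/2) = (a − b)/(a + b) = 0.2460/2.015 = 0.1221, so ω = 2 arcsin(0.1221) ≈ 14.0°.

14.0°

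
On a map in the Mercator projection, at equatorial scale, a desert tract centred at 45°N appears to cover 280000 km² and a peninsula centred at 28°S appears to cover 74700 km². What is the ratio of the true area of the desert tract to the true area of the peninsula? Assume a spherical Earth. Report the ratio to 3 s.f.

2.40

Since Mercator area scale is 1/cos²φ, the true area equals the apparent area multiplied by cos²φ.
True area of desert tract: 280000 × cos²(45°) = 280000 × 0.5000 = 140000 km².
True area of peninsula: 74700 × cos²(28°) = 74700 × 0.7796 = 58240 km².
Ratio = 140000 / 58240 ≈ 2.40.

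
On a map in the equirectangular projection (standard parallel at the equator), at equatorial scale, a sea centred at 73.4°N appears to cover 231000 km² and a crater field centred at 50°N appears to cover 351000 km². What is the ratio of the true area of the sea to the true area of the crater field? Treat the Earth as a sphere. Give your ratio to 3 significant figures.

0.293

Plate carrée has h = 1 and k = sec φ, giving areal scale sec φ; true area = (apparent area) · cos φ.
True area of sea: 231000 × cos(73.4°) = 231000 × 0.2857 = 65990 km².
True area of crater field: 351000 × cos(50°) = 351000 × 0.6428 = 225600 km².
Ratio = 65990 / 225600 ≈ 0.293.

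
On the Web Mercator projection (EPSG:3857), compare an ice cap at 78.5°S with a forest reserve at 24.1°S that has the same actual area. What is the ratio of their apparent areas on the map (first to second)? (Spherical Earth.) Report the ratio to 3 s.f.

21.0

Mercator is conformal with k = sec φ, so areal scale = k² = sec²φ.
At 78.5°: sec²(78.5°) = 1/0.1994² = 25.16.
At 24.1°: sec²(24.1°) = 1/0.9128² = 1.200.
Ratio = 25.16/1.200 = cos²(24.1°)/cos²(78.5°) ≈ 21.0.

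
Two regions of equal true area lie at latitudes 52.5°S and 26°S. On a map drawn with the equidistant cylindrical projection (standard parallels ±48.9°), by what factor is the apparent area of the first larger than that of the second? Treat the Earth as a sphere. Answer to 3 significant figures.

1.48

With standard parallel φ₀ = 48.9°, the equirectangular projection gives x = Rλ cos φ₀, y = Rφ, so h = 1 and k = cos 48.9° / cos φ.
Areal scale at 52.5°: h·k = 1.000 × 1.080 = 1.080.
Areal scale at 26°: h·k = 1.000 × 0.7314 = 0.7314.
Ratio = 1.080/0.7314 ≈ 1.48.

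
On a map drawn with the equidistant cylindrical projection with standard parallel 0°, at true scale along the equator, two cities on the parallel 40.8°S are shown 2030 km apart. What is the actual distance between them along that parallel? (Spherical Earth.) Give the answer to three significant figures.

1540 km

Plate carrée maps x = Rλ, y = Rφ. The meridian scale is h = 1 and the parallel scale is k = 1/cos φ = sec φ.
Along the parallel at 40.8°, map distances are exaggerated by k = sec 40.8° = 1.321.
True distance = 2030 / 1.321 = 2030 × cos 40.8° ≈ 1540 km.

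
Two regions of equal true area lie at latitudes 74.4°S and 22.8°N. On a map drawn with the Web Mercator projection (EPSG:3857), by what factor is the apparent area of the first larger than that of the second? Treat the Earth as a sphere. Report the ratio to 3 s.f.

Mercator areal scale is sec²φ.
At 74.4°: sec²(74.4°) = 1/0.2689² = 13.83.
At 22.8°: sec²(22.8°) = 1/0.9219² = 1.177.
Ratio = 13.83/1.177 = cos²(22.8°)/cos²(74.4°) ≈ 11.8.

11.8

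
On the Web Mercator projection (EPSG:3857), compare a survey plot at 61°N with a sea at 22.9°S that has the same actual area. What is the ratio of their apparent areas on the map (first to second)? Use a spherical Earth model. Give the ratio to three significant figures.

On Mercator, area is exaggerated by sec²φ = 1/cos²φ.
At 61°: sec²(61°) = 1/0.4848² = 4.255.
At 22.9°: sec²(22.9°) = 1/0.9212² = 1.178.
Ratio = 4.255/1.178 = cos²(22.9°)/cos²(61°) ≈ 3.61.

3.61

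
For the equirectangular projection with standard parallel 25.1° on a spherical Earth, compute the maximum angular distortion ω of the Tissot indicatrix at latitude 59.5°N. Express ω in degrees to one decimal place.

The equidistant cylindrical projection with φ₀ = 25.1° has h = 1 (meridians true) and k = cos φ₀ / cos φ along parallels.
At 59.5°: h = 1.000, k = 1.784; principal scales a = 1.784, b = 1.000.
sin(ω/2) = (a − b)/(a + b) = 0.7842/2.784 = 0.2817, so ω = 2 arcsin(0.2817) ≈ 32.7°.

32.7°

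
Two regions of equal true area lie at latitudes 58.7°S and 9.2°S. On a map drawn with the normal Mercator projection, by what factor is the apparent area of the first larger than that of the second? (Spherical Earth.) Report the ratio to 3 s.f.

3.61

On Mercator, area is exaggerated by sec²φ = 1/cos²φ.
At 58.7°: sec²(58.7°) = 1/0.5195² = 3.705.
At 9.2°: sec²(9.2°) = 1/0.9871² = 1.026.
Ratio = 3.705/1.026 = cos²(9.2°)/cos²(58.7°) ≈ 3.61.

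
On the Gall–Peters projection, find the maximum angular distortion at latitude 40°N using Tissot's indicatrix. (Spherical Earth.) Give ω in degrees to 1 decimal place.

9.2°

Gall–Peters is a cylindrical equal-area projection with standard parallels at ±45°. For cylindrical equal-area with standard parallel φ₀, h = cos φ / cos φ₀ and k = cos φ₀ / cos φ, so h·k = 1.
At 40°: h = 1.083, k = 0.9231; principal scales a = 1.083, b = 0.9231.
sin(ω/2) = (a − b)/(a + b) = 0.1603/2.006 = 0.07989, so ω = 2 arcsin(0.07989) ≈ 9.2°.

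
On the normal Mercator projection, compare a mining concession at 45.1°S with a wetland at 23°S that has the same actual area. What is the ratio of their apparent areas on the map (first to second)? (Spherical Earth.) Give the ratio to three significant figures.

Mercator is conformal with k = sec φ, so areal scale = k² = sec²φ.
At 45.1°: sec²(45.1°) = 1/0.7059² = 2.007.
At 23°: sec²(23°) = 1/0.9205² = 1.180.
Ratio = 2.007/1.180 = cos²(23°)/cos²(45.1°) ≈ 1.70.

1.70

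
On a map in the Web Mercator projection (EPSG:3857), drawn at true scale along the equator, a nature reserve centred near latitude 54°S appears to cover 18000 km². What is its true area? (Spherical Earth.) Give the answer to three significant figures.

6220 km²

The Mercator projection is conformal; its linear scale factor is the same in every direction and equals sec φ = 1/cos φ.
Areal scale = k² = sec²φ = 1/cos²(54°) = 1/0.5878² = 2.894.
True area = apparent / (areal scale) = 18000 / 2.894 ≈ 6220 km².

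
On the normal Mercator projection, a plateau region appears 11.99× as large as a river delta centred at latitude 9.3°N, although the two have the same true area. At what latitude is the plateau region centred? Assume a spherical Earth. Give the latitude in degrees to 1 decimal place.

For equal true areas on Mercator, apparent areas scale as sec²φ, so the ratio is cos²φ₂ / cos²φ₁.
cos²φ₂ / cos²φ₁ = 11.99  ⇒  cos φ₁ = cos 9.3° / √11.99 = 0.9869/3.463 = 0.2850.
φ₁ = arccos(0.2850) ≈ 73.4°.

73.4°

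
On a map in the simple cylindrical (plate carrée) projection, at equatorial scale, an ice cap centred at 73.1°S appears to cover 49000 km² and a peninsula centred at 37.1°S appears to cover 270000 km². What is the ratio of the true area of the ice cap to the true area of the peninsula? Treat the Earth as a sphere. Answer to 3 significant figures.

0.0661

Plate carrée has h = 1 and k = sec φ, giving areal scale sec φ; true area = (apparent area) · cos φ.
True area of ice cap: 49000 × cos(73.1°) = 49000 × 0.2907 = 14240 km².
True area of peninsula: 270000 × cos(37.1°) = 270000 × 0.7976 = 215300 km².
Ratio = 14240 / 215300 ≈ 0.0661.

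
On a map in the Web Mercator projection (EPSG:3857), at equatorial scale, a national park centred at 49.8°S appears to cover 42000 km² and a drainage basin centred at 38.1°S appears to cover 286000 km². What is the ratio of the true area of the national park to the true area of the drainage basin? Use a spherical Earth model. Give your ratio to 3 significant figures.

0.0988

Since Mercator area scale is 1/cos²φ, the true area equals the apparent area multiplied by cos²φ.
True area of national park: 42000 × cos²(49.8°) = 42000 × 0.4166 = 17500 km².
True area of drainage basin: 286000 × cos²(38.1°) = 286000 × 0.6193 = 177100 km².
Ratio = 17500 / 177100 ≈ 0.0988.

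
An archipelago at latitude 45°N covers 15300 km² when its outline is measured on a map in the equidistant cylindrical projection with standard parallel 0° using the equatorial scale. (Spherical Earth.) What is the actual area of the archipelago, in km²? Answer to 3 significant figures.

Plate carrée maps x = Rλ, y = Rφ. The meridian scale is h = 1 and the parallel scale is k = 1/cos φ = sec φ.
Areal scale = h·k = 1 × sec φ; at 45°, h = 1.000, k = 1.414, so h·k = 1.414.
True area = apparent / (areal scale) = 15300 / 1.414 ≈ 10800 km².

10800 km²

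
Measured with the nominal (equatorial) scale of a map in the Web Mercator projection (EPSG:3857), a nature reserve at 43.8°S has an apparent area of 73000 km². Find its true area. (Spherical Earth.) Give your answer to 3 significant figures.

For Mercator, h = k = sec φ (a conformal cylindrical projection has a single point scale, 1/cos φ).
Areal scale = k² = sec²φ = 1/cos²(43.8°) = 1/0.7218² = 1.920.
True area = apparent / (areal scale) = 73000 / 1.920 ≈ 38000 km².

38000 km²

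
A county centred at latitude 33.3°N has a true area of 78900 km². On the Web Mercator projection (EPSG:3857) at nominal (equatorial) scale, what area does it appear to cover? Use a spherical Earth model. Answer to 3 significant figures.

113000 km²

The Mercator projection is conformal; its linear scale factor is the same in every direction and equals sec φ = 1/cos φ.
Areal scale = k² = sec²φ = 1/cos²(33.3°) = 1/0.8358² = 1.431.
Apparent area = 78900 × 1.431 ≈ 113000 km².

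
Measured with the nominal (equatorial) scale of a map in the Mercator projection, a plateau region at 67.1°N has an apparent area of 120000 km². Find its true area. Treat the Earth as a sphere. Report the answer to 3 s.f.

18200 km²

The Mercator projection is conformal; its linear scale factor is the same in every direction and equals sec φ = 1/cos φ.
Areal scale = k² = sec²φ = 1/cos²(67.1°) = 1/0.3891² = 6.604.
True area = apparent / (areal scale) = 120000 / 6.604 ≈ 18200 km².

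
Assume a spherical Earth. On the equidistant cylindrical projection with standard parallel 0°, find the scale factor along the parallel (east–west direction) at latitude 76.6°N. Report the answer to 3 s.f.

For the equirectangular projection with φ₀ = 0 (plate carrée), h = 1 along meridians and k = sec φ along parallels.
k = 1/cos 76.6° = 1/0.2317 = 4.315.

4.32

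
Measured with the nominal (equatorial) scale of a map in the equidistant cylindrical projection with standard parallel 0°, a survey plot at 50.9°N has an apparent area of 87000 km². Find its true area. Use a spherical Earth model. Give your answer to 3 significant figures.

54900 km²

For the equirectangular projection with φ₀ = 0 (plate carrée), h = 1 along meridians and k = sec φ along parallels.
Areal scale = h·k = 1 × sec φ; at 50.9°, h = 1.000, k = 1.586, so h·k = 1.586.
True area = apparent / (areal scale) = 87000 / 1.586 ≈ 54900 km².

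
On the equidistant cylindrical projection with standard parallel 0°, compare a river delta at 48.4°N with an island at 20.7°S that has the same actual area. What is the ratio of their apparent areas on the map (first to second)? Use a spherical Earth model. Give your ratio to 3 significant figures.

1.41

For the equirectangular projection with φ₀ = 0 (plate carrée), h = 1 along meridians and k = sec φ along parallels.
Areal scale at 48.4°: h·k = 1.000 × 1.506 = 1.506.
Areal scale at 20.7°: h·k = 1.000 × 1.069 = 1.069.
Ratio = 1.506/1.069 ≈ 1.41.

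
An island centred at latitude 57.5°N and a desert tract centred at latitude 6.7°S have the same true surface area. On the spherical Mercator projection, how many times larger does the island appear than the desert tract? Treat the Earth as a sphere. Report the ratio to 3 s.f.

3.42

Mercator is conformal with k = sec φ, so areal scale = k² = sec²φ.
At 57.5°: sec²(57.5°) = 1/0.5373² = 3.464.
At 6.7°: sec²(6.7°) = 1/0.9932² = 1.014.
Ratio = 3.464/1.014 = cos²(6.7°)/cos²(57.5°) ≈ 3.42.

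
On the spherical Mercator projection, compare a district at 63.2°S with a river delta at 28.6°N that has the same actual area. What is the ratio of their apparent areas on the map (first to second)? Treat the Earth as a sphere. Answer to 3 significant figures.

On Mercator, area is exaggerated by sec²φ = 1/cos²φ.
At 63.2°: sec²(63.2°) = 1/0.4509² = 4.919.
At 28.6°: sec²(28.6°) = 1/0.8780² = 1.297.
Ratio = 4.919/1.297 = cos²(28.6°)/cos²(63.2°) ≈ 3.79.

3.79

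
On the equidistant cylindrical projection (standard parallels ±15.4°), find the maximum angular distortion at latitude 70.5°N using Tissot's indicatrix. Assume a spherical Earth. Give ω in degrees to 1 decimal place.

The equidistant cylindrical projection with φ₀ = 15.4° has h = 1 (meridians true) and k = cos φ₀ / cos φ along parallels.
At 70.5°: h = 1.000, k = 2.888; principal scales a = 2.888, b = 1.000.
sin(ω/2) = (a − b)/(a + b) = 1.888/3.888 = 0.4856, so ω = 2 arcsin(0.4856) ≈ 58.1°.

58.1°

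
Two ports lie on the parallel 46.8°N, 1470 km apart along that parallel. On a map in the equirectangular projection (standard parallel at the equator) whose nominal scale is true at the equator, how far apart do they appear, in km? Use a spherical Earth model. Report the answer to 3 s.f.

2150 km

Plate carrée maps x = Rλ, y = Rφ. The meridian scale is h = 1 and the parallel scale is k = 1/cos φ = sec φ.
Along the parallel, k = sec 46.8° = 1/0.6845 = 1.461.
Map distance = 1470 × 1.461 ≈ 2150 km.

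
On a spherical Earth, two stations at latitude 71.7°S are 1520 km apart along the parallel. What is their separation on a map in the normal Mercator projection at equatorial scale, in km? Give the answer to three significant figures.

For Mercator, h = k = sec φ (a conformal cylindrical projection has a single point scale, 1/cos φ).
Along the parallel, k = sec 71.7° = 1/0.3140 = 3.185.
Map distance = 1520 × 3.185 ≈ 4840 km.

4840 km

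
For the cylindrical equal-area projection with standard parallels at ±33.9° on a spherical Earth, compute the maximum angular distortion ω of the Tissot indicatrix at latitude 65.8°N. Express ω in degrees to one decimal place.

74.9°

For cylindrical equal-area with standard parallel φ₀, h = cos φ / cos φ₀ and k = cos φ₀ / cos φ, so h·k = 1.
At 65.8°: h = 0.4939, k = 2.025; principal scales a = 2.025, b = 0.4939.
sin(ω/2) = (a − b)/(a + b) = 1.531/2.519 = 0.6078, so ω = 2 arcsin(0.6078) ≈ 74.9°.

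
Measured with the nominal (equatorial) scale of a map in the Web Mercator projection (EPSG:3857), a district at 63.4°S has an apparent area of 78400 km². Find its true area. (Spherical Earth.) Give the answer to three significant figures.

15700 km²

Mercator is conformal, so the point scale is isotropic: h = k = sec φ = 1/cos φ.
Areal scale = k² = sec²φ = 1/cos²(63.4°) = 1/0.4478² = 4.988.
True area = apparent / (areal scale) = 78400 / 4.988 ≈ 15700 km².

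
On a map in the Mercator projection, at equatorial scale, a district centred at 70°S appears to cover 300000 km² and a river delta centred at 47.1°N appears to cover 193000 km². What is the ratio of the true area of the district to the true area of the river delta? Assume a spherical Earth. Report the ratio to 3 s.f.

0.392

On Mercator the areal scale is sec²φ, so true area = apparent × cos²φ.
True area of district: 300000 × cos²(70°) = 300000 × 0.1170 = 35090 km².
True area of river delta: 193000 × cos²(47.1°) = 193000 × 0.4634 = 89430 km².
Ratio = 35090 / 89430 ≈ 0.392.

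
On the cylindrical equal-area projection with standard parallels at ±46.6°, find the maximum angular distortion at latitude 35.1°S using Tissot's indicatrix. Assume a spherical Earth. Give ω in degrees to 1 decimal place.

A cylindrical equal-area projection with standard parallel φ₀ has meridian scale h = cos φ / cos φ₀ and parallel scale k = cos φ₀ / cos φ (so areas are preserved, h·k = 1).
At 35.1°: h = 1.191, k = 0.8398; principal scales a = 1.191, b = 0.8398.
sin(ω/2) = (a − b)/(a + b) = 0.3509/2.031 = 0.1728, so ω = 2 arcsin(0.1728) ≈ 19.9°.

19.9°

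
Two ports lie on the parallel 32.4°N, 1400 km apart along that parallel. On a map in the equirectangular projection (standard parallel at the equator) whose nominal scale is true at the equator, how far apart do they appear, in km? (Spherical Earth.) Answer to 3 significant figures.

1660 km

Plate carrée maps x = Rλ, y = Rφ. The meridian scale is h = 1 and the parallel scale is k = 1/cos φ = sec φ.
Along the parallel, k = sec 32.4° = 1/0.8443 = 1.184.
Map distance = 1400 × 1.184 ≈ 1660 km.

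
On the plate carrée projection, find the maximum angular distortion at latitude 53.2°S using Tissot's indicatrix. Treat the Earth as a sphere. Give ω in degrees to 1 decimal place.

29.0°

Plate carrée maps x = Rλ, y = Rφ. The meridian scale is h = 1 and the parallel scale is k = 1/cos φ = sec φ.
At 53.2°: h = 1.000, k = 1.669; principal scales a = 1.669, b = 1.000.
sin(ω/2) = (a − b)/(a + b) = 0.6694/2.669 = 0.2508, so ω = 2 arcsin(0.2508) ≈ 29.0°.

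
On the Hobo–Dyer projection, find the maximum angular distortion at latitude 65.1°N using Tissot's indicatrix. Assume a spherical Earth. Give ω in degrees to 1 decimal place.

68.2°

The Hobo–Dyer projection is cylindrical equal-area with φ₀ = 37.5°. Cylindrical equal-area (φ₀ = 37.5°): h = cos φ / cos 37.5° along meridians, k = cos 37.5° / cos φ along parallels; h·k = 1.
At 65.1°: h = 0.5307, k = 1.884; principal scales a = 1.884, b = 0.5307.
sin(ω/2) = (a − b)/(a + b) = 1.354/2.415 = 0.5605, so ω = 2 arcsin(0.5605) ≈ 68.2°.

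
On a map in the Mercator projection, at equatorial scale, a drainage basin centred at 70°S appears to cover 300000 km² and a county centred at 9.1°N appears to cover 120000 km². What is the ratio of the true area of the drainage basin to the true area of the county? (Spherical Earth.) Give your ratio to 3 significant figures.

On Mercator the areal scale is sec²φ, so true area = apparent × cos²φ.
True area of drainage basin: 300000 × cos²(70°) = 300000 × 0.1170 = 35090 km².
True area of county: 120000 × cos²(9.1°) = 120000 × 0.9750 = 117000 km².
Ratio = 35090 / 117000 ≈ 0.300.

0.300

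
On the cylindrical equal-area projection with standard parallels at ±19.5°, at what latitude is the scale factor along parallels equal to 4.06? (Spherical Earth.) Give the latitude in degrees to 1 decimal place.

76.6°

A cylindrical equal-area projection with standard parallel φ₀ has meridian scale h = cos φ / cos φ₀ and parallel scale k = cos φ₀ / cos φ (so areas are preserved, h·k = 1).
k = cos φ₀ / cos φ = 4.06  ⇒  cos φ = cos 19.5° / 4.06 = 0.2322.
φ = arccos(0.2322) ≈ 76.6°.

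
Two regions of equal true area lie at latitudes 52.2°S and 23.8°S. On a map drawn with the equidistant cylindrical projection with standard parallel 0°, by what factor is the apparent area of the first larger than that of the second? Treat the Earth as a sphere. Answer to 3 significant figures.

1.49

Plate carrée maps x = Rλ, y = Rφ. The meridian scale is h = 1 and the parallel scale is k = 1/cos φ = sec φ.
Areal scale at 52.2°: h·k = 1.000 × 1.632 = 1.632.
Areal scale at 23.8°: h·k = 1.000 × 1.093 = 1.093.
Ratio = 1.632/1.093 ≈ 1.49.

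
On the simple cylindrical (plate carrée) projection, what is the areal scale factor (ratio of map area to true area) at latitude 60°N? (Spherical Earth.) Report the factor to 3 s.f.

In the plate carrée (x = Rλ, y = Rφ), meridians are true-scale (h = 1) and parallels are stretched by k = sec φ.
Areal scale = h·k = 1 × sec φ; at 60°, h = 1.000, k = 2.000, so h·k = 2.000.

2.00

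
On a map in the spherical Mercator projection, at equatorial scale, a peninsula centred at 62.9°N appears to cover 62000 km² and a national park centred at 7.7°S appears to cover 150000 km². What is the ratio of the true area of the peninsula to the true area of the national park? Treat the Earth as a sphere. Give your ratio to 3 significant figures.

Since Mercator area scale is 1/cos²φ, the true area equals the apparent area multiplied by cos²φ.
True area of peninsula: 62000 × cos²(62.9°) = 62000 × 0.2075 = 12870 km².
True area of national park: 150000 × cos²(7.7°) = 150000 × 0.9820 = 147300 km².
Ratio = 12870 / 147300 ≈ 0.0873.

0.0873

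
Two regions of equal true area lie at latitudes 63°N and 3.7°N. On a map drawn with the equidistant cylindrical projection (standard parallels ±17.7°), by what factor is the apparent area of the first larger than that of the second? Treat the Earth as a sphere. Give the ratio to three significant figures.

With standard parallel φ₀ = 17.7°, the equirectangular projection gives x = Rλ cos φ₀, y = Rφ, so h = 1 and k = cos 17.7° / cos φ.
Areal scale at 63°: h·k = 1.000 × 2.098 = 2.098.
Areal scale at 3.7°: h·k = 1.000 × 0.9547 = 0.9547.
Ratio = 2.098/0.9547 ≈ 2.20.

2.20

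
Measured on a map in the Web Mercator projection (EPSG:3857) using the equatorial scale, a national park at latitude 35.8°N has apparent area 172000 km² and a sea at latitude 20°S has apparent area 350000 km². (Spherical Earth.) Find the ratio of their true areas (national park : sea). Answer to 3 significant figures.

Mercator's areal exaggeration is sec²φ; hence true area = (apparent area) · cos²φ.
True area of national park: 172000 × cos²(35.8°) = 172000 × 0.6578 = 113100 km².
True area of sea: 350000 × cos²(20°) = 350000 × 0.8830 = 309100 km².
Ratio = 113100 / 309100 ≈ 0.366.

0.366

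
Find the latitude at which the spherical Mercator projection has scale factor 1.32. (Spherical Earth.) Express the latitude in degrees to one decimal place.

Mercator scale is k = sec φ = 1/cos φ.
1/cos φ = 1.32  ⇒  cos φ = 0.7576  ⇒  φ = arccos(0.7576) ≈ 40.7°.

40.7°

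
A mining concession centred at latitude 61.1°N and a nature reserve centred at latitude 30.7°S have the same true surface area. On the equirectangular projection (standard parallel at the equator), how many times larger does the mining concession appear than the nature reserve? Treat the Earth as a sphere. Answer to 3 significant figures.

1.78

Plate carrée maps x = Rλ, y = Rφ. The meridian scale is h = 1 and the parallel scale is k = 1/cos φ = sec φ.
Areal scale at 61.1°: h·k = 1.000 × 2.069 = 2.069.
Areal scale at 30.7°: h·k = 1.000 × 1.163 = 1.163.
Ratio = 2.069/1.163 ≈ 1.78.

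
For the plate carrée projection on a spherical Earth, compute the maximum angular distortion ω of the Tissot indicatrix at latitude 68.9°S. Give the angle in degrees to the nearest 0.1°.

Plate carrée maps x = Rλ, y = Rφ. The meridian scale is h = 1 and the parallel scale is k = 1/cos φ = sec φ.
At 68.9°: h = 1.000, k = 2.778; principal scales a = 2.778, b = 1.000.
sin(ω/2) = (a − b)/(a + b) = 1.778/3.778 = 0.4706, so ω = 2 arcsin(0.4706) ≈ 56.1°.

56.1°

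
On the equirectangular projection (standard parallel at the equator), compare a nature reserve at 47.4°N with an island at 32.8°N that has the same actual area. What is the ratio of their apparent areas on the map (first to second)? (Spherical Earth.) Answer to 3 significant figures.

1.24

In the plate carrée (x = Rλ, y = Rφ), meridians are true-scale (h = 1) and parallels are stretched by k = sec φ.
Areal scale at 47.4°: h·k = 1.000 × 1.477 = 1.477.
Areal scale at 32.8°: h·k = 1.000 × 1.190 = 1.190.
Ratio = 1.477/1.190 ≈ 1.24.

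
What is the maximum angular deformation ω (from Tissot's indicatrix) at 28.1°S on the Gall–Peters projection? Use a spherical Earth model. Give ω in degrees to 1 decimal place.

25.1°

The Gall–Peters projection is cylindrical equal-area with φ₀ = 45°. Cylindrical equal-area (φ₀ = 45°): h = cos φ / cos 45° along meridians, k = cos 45° / cos φ along parallels; h·k = 1.
At 28.1°: h = 1.248, k = 0.8016; principal scales a = 1.248, b = 0.8016.
sin(ω/2) = (a − b)/(a + b) = 0.4459/2.049 = 0.2176, so ω = 2 arcsin(0.2176) ≈ 25.1°.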